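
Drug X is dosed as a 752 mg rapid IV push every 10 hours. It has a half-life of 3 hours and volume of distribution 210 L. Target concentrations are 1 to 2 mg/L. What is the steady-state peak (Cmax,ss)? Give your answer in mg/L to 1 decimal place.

Over one 10-h interval, 10/3 ≈ 3.3333 half-lives elapse, leaving f ≈ 0.0992 of each dose.
At steady state, accumulation factor R = 1/(1 − e^(−kτ)) ≈ 1.1101.
Each bolus raises the concentration by D/Vd = 752/210 ≈ 3.581 mg/L.
Cmax,ss = C₀/(1 − f) ≈ 3.581/0.9008 ≈ 3.975 mg/L.
Peak 4.0 mg/L vs MTC 2 mg/L: exceeds toxic threshold.

4.0 mg/L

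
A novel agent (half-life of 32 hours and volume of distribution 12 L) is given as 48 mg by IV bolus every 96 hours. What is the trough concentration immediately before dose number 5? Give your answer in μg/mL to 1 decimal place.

0.6 μg/mL

f = (1/2)^(τ/t½) = (1/2)^(96/32) ≈ 0.1250.
C₀ = D/Vd = 48/12 ≈ 4.000 μg/mL.
Before the 5th dose, 4 doses have been given. Superposition: Cmin = C₀·(f + f² + … + f^4).
≈ 4.000 × (0.1250 + 0.0156 + 0.0020 + 0.0002) ≈ 4.000 × 0.1428 ≈ 0.571 μg/mL.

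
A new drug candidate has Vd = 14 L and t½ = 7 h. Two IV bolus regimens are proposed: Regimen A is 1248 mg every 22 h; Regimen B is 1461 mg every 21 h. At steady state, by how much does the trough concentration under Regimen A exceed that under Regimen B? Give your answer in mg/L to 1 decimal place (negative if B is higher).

Regimen A: f = (1/2)^(22/7) ≈ 0.1132; Cmin,ss = (1248/14)·f/(1−f) ≈ 11.379 mg/L.
Regimen B: f = (1/2)^(21/7) ≈ 0.1250; Cmin,ss = (1461/14)·f/(1−f) ≈ 14.908 mg/L.
Difference ≈ 11.379 − 14.908 ≈ -3.529 mg/L.

-3.5 mg/L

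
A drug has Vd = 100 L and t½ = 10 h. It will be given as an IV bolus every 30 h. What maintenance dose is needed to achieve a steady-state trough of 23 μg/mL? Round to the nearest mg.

τ/t½ = 30/10 ≈ 3, so f = (1/2)^(30/10) ≈ 0.125000.
Cmin,ss = (D/Vd)·f/(1−f), so D = Cmin,ss·Vd·(1−f)/f.
D = 23 × 100 × (1−f)/f ≈ 23 × 100 × 7.00000 ≈ 16100.00 mg.

16100 mg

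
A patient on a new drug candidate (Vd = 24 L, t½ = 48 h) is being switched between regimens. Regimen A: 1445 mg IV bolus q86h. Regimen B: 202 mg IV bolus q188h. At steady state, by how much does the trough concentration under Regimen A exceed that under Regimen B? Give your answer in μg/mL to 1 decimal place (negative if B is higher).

23.9 μg/mL

Regimen A: f = (1/2)^(86/48) ≈ 0.2888; Cmin,ss = (1445/24)·f/(1−f) ≈ 24.449 μg/mL.
Regimen B: f = (1/2)^(188/48) ≈ 0.0662; Cmin,ss = (202/24)·f/(1−f) ≈ 0.597 μg/mL.
Difference ≈ 24.449 − 0.597 ≈ 23.852 μg/mL.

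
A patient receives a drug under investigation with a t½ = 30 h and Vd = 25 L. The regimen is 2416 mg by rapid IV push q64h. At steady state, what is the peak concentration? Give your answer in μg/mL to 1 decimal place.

τ/t½ = 64/30 ≈ 2.1333, so fraction remaining f = (1/2)^(64/30) ≈ 0.2279.
At steady state, accumulation factor R = 1/(1 − e^(−kτ)) ≈ 1.2952.
Each bolus raises the concentration by D/Vd = 2416/25 ≈ 96.640 μg/mL.
Steady-state peak Cmax,ss = C₀·R ≈ 96.640 × 1.2952 ≈ 125.168 μg/mL.

125.2 μg/mL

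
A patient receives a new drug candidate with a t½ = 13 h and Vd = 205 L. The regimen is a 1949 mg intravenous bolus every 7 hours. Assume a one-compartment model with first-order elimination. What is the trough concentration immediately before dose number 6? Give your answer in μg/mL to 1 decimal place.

f = (1/2)^(τ/t½) = (1/2)^(7/13) ≈ 0.6885.
C₀ = D/Vd = 1949/205 ≈ 9.507 μg/mL.
Before the 6th dose, 5 doses have been given. Superposition: Cmin = C₀·(f + f² + … + f^5).
≈ 9.507 × (0.6885 + 0.4740 + 0.3264 + 0.2247 + 0.1547) ≈ 9.507 × 1.8683 ≈ 17.762 μg/mL.

17.8 μg/mL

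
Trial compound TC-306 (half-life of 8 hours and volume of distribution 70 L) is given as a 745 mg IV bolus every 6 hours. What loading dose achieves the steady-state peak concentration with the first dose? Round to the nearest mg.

1838 mg

f = (1/2)^(6/8) ≈ 0.594604; accumulation ratio R = 1/(1−f) ≈ 2.46672.
Loading dose to hit Cmax,ss on first dose: D_load = D_maint·R ≈ 745 × 2.46672 ≈ 1837.71 mg.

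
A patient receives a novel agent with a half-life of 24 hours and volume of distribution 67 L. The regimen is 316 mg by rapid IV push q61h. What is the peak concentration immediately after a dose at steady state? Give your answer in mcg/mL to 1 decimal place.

5.7 mcg/mL

Over one 61-h interval, 61/24 ≈ 2.5417 half-lives elapse, leaving f ≈ 0.1717 of each dose.
At steady state, accumulation factor R = 1/(1 − e^(−kτ)) ≈ 1.2073.
Each bolus raises the concentration by D/Vd = 316/67 ≈ 4.716 mcg/mL.
Steady-state peak Cmax,ss = C₀·R ≈ 4.716 × 1.2073 ≈ 5.694 mcg/mL.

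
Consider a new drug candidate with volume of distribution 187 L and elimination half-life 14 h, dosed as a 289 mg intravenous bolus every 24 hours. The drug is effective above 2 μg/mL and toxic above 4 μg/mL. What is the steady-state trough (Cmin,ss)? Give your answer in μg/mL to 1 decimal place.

Over one 24-h interval, 24/14 ≈ 1.7143 half-lives elapse, leaving f ≈ 0.3048 of each dose.
Single-dose peak C₀ = D/Vd = 289/187 ≈ 1.545 μg/mL.
Steady-state trough Cmin,ss = C₀·f/(1−f) ≈ 1.545 × 0.3048/0.6952 ≈ 0.677 μg/mL.
Trough 0.7 μg/mL vs MEC 2 μg/mL: subtherapeutic.

0.7 μg/mL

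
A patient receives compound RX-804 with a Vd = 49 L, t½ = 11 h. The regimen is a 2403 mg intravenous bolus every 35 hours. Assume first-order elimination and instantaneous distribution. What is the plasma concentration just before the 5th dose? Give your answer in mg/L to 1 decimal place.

6.1 mg/L

f = (1/2)^(τ/t½) = (1/2)^(35/11) ≈ 0.1102.
C₀ = D/Vd = 2403/49 ≈ 49.041 mg/L.
Before the 5th dose, 4 doses have been given. Superposition: Cmin = C₀·(f + f² + … + f^4).
≈ 49.041 × (0.1102 + 0.0121 + 0.0013 + 0.0001) ≈ 49.041 × 0.1237 ≈ 6.066 mg/L.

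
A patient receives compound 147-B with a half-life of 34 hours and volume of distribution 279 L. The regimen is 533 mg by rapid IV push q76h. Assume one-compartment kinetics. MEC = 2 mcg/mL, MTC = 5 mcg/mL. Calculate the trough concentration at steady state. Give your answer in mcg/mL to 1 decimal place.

0.5 mcg/mL

τ/t½ = 76/34 ≈ 2.2353, so fraction remaining f = (1/2)^(76/34) ≈ 0.2124.
Each bolus raises the concentration by D/Vd = 533/279 ≈ 1.910 mcg/mL.
Steady-state trough Cmin,ss = C₀·f/(1−f) ≈ 1.910 × 0.2124/0.7876 ≈ 0.515 mcg/mL.
Trough 0.5 mcg/mL vs MEC 2 mcg/mL: subtherapeutic.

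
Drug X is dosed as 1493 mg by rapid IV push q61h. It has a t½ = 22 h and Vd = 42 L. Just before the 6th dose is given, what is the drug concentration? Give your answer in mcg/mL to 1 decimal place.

6.1 mcg/mL

f = (1/2)^(τ/t½) = (1/2)^(61/22) ≈ 0.1463.
C₀ = D/Vd = 1493/42 ≈ 35.548 mcg/mL.
Before the 6th dose, 5 doses have been given. Superposition: Cmin = C₀·(f + f² + … + f^5).
≈ 35.548 × (0.1463 + 0.0214 + 0.0031 + 0.0005 + 0.0001) ≈ 35.548 × 0.1714 ≈ 6.093 mcg/mL.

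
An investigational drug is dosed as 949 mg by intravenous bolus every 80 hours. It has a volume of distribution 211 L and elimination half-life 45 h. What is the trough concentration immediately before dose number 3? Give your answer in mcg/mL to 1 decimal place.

1.7 mcg/mL

f = (1/2)^(τ/t½) = (1/2)^(80/45) ≈ 0.2916.
C₀ = D/Vd = 949/211 ≈ 4.498 mcg/mL.
Before the 3rd dose, 2 doses have been given. Superposition: Cmin = C₀·(f + f²).
≈ 4.498 × (0.2916 + 0.0850) ≈ 4.498 × 0.3766 ≈ 1.694 mcg/mL.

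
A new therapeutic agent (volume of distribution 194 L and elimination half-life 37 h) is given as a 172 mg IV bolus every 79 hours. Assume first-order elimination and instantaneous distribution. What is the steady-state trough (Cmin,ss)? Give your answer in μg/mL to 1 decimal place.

0.3 μg/mL

τ/t½ = 79/37 ≈ 2.1351, so fraction remaining f = (1/2)^(79/37) ≈ 0.2276.
Single-dose peak C₀ = D/Vd = 172/194 ≈ 0.887 μg/mL.
Steady-state trough Cmin,ss = C₀·f/(1−f) ≈ 0.887 × 0.2276/0.7724 ≈ 0.261 μg/mL.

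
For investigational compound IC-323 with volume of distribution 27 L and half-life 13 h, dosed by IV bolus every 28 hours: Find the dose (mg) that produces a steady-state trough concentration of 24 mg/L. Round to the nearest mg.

2236 mg

τ/t½ = 28/13 ≈ 2.1538, so f = (1/2)^(28/13) ≈ 0.224713.
Cmin,ss = (D/Vd)·f/(1−f), so D = Cmin,ss·Vd·(1−f)/f.
D = 24 × 27 × (1−f)/f ≈ 24 × 27 × 3.45012 ≈ 2235.68 mg.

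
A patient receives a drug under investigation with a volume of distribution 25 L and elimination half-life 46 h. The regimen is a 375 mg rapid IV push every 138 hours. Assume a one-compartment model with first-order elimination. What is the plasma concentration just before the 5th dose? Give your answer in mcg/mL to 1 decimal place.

2.1 mcg/mL

f = (1/2)^(τ/t½) = (1/2)^(138/46) ≈ 0.1250.
C₀ = D/Vd = 375/25 ≈ 15.000 mcg/mL.
Before the 5th dose, 4 doses have been given. Superposition: Cmin = C₀·(f + f² + … + f^4).
≈ 15.000 × (0.1250 + 0.0156 + 0.0020 + 0.0002) ≈ 15.000 × 0.1428 ≈ 2.142 mcg/mL.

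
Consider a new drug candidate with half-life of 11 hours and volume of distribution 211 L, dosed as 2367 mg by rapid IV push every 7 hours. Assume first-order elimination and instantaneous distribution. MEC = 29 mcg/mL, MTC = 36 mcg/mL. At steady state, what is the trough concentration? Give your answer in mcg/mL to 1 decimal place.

20.2 mcg/mL

τ/t½ = 7/11 ≈ 0.63636, so fraction remaining f = (1/2)^(7/11) ≈ 0.6433.
Accumulation ratio R = 1/(1 − f) ≈ 1/0.3567 ≈ 2.8035.
Each bolus raises the concentration by D/Vd = 2367/211 ≈ 11.218 mcg/mL.
Steady-state peak Cmax,ss = C₀·R ≈ 11.218 × 2.8035 ≈ 31.450 mcg/mL.
Steady-state trough Cmin,ss = Cmax,ss·f ≈ 31.450 × 0.6433 ≈ 20.232 mcg/mL.
Trough 20.2 mcg/mL vs MEC 29 mcg/mL: subtherapeutic.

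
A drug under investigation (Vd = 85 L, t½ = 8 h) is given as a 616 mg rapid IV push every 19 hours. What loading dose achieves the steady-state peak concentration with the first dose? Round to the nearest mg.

f = (1/2)^(19/8) ≈ 0.192776; accumulation ratio R = 1/(1−f) ≈ 1.23881.
Loading dose to hit Cmax,ss on first dose: D_load = D_maint·R ≈ 616 × 1.23881 ≈ 763.11 mg.

763 mg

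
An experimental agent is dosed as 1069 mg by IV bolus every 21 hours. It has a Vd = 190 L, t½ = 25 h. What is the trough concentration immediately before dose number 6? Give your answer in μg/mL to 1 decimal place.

6.7 μg/mL

f = (1/2)^(τ/t½) = (1/2)^(21/25) ≈ 0.5586.
C₀ = D/Vd = 1069/190 ≈ 5.626 μg/mL.
Before the 6th dose, 5 doses have been given. Superposition: Cmin = C₀·(f + f² + … + f^5).
≈ 5.626 × (0.5586 + 0.3120 + 0.1743 + 0.0974 + 0.0544) ≈ 5.626 × 1.1967 ≈ 6.733 μg/mL.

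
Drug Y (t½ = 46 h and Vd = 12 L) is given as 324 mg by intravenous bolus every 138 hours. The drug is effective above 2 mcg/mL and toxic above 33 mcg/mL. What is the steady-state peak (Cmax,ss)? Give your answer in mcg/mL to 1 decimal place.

τ = 138 h = 3 half-lives, so f = (1/2)^3 = 0.125.
At steady state, R = 1/(1 − 0.125) = 8/7.
Single-dose peak C₀ = D/Vd = 324/12 = 27 mcg/mL.
Steady-state peak Cmax,ss = C₀·R = 27 × 8/7 ≈ 30.857 mcg/mL.
Peak 30.9 mcg/mL vs MTC 33 mcg/mL: below toxic threshold.

30.9 mcg/mL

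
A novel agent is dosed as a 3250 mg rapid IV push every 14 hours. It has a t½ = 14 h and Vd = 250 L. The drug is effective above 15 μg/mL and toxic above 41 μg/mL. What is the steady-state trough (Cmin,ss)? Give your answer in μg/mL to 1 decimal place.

13.0 μg/mL

The dosing interval is 1 half-life, so f = 2^(−1) = 0.5.
Accumulation ratio R = 1/(1 − f) = 1/0.5 = 2/1.
Single-dose peak C₀ = D/Vd = 3250/250 = 13 μg/mL.
Steady-state peak Cmax,ss = C₀·R = 13 × 2/1 ≈ 26.000 μg/mL.
Steady-state trough Cmin,ss = Cmax,ss·f ≈ 26.000 × 0.5 ≈ 13.000 μg/mL.
Trough 13.0 μg/mL vs MEC 15 μg/mL: subtherapeutic.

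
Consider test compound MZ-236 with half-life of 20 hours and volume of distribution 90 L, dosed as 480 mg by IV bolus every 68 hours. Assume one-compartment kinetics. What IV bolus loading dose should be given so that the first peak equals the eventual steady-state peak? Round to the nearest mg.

530 mg

f = (1/2)^(68/20) ≈ 0.094732; accumulation ratio R = 1/(1−f) ≈ 1.10465.
Loading dose to hit Cmax,ss on first dose: D_load = D_maint·R ≈ 480 × 1.10465 ≈ 530.23 mg.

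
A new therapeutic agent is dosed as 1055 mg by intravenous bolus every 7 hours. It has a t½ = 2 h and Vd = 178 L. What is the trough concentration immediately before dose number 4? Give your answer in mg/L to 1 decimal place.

0.6 mg/L

f = (1/2)^(τ/t½) = (1/2)^(7/2) ≈ 0.0884.
C₀ = D/Vd = 1055/178 ≈ 5.927 mg/L.
Before the 4th dose, 3 doses have been given. Superposition: Cmin = C₀·(f + f² + … + f^3).
≈ 5.927 × (0.0884 + 0.0078 + 0.0007) ≈ 5.927 × 0.0969 ≈ 0.574 mg/L.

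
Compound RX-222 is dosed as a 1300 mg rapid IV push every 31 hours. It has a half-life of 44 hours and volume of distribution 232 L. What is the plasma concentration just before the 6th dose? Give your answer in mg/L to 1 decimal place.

f = (1/2)^(τ/t½) = (1/2)^(31/44) ≈ 0.6136.
C₀ = D/Vd = 1300/232 ≈ 5.603 mg/L.
Before the 6th dose, 5 doses have been given. Superposition: Cmin = C₀·(f + f² + … + f^5).
≈ 5.603 × (0.6136 + 0.3765 + 0.2310 + 0.1418 + 0.0870) ≈ 5.603 × 1.4499 ≈ 8.124 mg/L.

8.1 mg/L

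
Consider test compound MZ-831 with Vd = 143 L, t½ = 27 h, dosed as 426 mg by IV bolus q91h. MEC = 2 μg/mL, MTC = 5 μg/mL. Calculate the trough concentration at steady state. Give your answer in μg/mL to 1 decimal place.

Over one 91-h interval, 91/27 ≈ 3.3704 half-lives elapse, leaving f ≈ 0.0967 of each dose.
Each bolus raises the concentration by D/Vd = 426/143 ≈ 2.979 μg/mL.
Steady-state trough Cmin,ss = C₀·f/(1−f) ≈ 2.979 × 0.0967/0.9033 ≈ 0.319 μg/mL.
Trough 0.3 μg/mL vs MEC 2 μg/mL: subtherapeutic.

0.3 μg/mL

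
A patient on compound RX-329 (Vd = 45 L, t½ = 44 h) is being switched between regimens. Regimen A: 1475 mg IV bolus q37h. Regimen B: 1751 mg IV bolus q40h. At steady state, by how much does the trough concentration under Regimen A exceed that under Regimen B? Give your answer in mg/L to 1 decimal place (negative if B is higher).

Regimen A: f = (1/2)^(37/44) ≈ 0.5583; Cmin,ss = (1475/45)·f/(1−f) ≈ 41.430 mg/L.
Regimen B: f = (1/2)^(40/44) ≈ 0.5325; Cmin,ss = (1751/45)·f/(1−f) ≈ 44.321 mg/L.
Difference ≈ 41.430 − 44.321 ≈ -2.891 mg/L.

-2.9 mg/L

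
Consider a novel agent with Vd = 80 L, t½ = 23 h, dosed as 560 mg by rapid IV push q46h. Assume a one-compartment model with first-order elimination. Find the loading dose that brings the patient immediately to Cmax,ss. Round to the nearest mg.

f = (1/2)^(46/23) ≈ 0.250000; accumulation ratio R = 1/(1−f) ≈ 1.33333.
Loading dose to hit Cmax,ss on first dose: D_load = D_maint·R ≈ 560 × 1.33333 ≈ 746.66 mg.

747 mg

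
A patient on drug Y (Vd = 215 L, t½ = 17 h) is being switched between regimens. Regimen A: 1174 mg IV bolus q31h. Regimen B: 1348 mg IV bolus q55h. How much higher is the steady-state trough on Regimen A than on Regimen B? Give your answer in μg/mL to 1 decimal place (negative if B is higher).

Regimen A: f = (1/2)^(31/17) ≈ 0.2825; Cmin,ss = (1174/215)·f/(1−f) ≈ 2.150 μg/mL.
Regimen B: f = (1/2)^(55/17) ≈ 0.1062; Cmin,ss = (1348/215)·f/(1−f) ≈ 0.745 μg/mL.
Difference ≈ 2.150 − 0.745 ≈ 1.405 μg/mL.

1.4 μg/mL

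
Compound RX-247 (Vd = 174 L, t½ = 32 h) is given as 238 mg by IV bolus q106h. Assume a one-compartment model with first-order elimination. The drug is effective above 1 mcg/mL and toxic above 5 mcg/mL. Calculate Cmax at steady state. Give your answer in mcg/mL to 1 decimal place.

Over one 106-h interval, 106/32 ≈ 3.3125 half-lives elapse, leaving f ≈ 0.1007 of each dose.
At steady state, accumulation factor R = 1/(1 − e^(−kτ)) ≈ 1.1120.
Single-dose peak C₀ = D/Vd = 238/174 ≈ 1.368 mcg/mL.
Steady-state peak Cmax,ss = C₀·R ≈ 1.368 × 1.1120 ≈ 1.521 mcg/mL.
Peak 1.5 mcg/mL vs MTC 5 mcg/mL: below toxic threshold.

1.5 mcg/mL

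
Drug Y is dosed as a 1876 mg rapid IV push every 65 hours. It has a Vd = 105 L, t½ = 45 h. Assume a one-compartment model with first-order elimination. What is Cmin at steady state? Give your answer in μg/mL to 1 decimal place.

τ/t½ = 65/45 ≈ 1.4444, so fraction remaining f = (1/2)^(65/45) ≈ 0.3674.
Accumulation ratio R = 1/(1 − f) ≈ 1/0.6326 ≈ 1.5808.
Each bolus raises the concentration by D/Vd = 1876/105 ≈ 17.867 μg/mL.
Steady-state peak Cmax,ss = C₀·R ≈ 17.867 × 1.5808 ≈ 28.244 μg/mL.
One interval later, Cmin,ss = Cmax,ss·e^(−kτ) ≈ 28.244 × 0.3674 ≈ 10.377 μg/mL.

10.4 μg/mL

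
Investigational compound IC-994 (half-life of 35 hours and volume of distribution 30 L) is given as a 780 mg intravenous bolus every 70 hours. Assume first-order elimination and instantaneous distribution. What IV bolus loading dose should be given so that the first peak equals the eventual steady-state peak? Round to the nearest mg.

1040 mg

f = (1/2)^(70/35) ≈ 0.250000; accumulation ratio R = 1/(1−f) ≈ 1.33333.
Loading dose to hit Cmax,ss on first dose: D_load = D_maint·R ≈ 780 × 1.33333 ≈ 1040.00 mg.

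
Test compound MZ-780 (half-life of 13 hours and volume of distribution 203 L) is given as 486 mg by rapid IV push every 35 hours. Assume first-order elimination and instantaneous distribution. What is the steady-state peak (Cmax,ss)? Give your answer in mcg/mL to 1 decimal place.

2.8 mcg/mL

k = ln2/t½ = ln2/13 ≈ 0.053319 h⁻¹; fraction remaining f = e^(−kτ) = e^(−0.053319×35) ≈ 0.1547.
At steady state, accumulation factor R = 1/(1 − e^(−kτ)) ≈ 1.1830.
Single-dose peak C₀ = D/Vd = 486/203 ≈ 2.394 mcg/mL.
Steady-state peak Cmax,ss = C₀·R ≈ 2.394 × 1.1830 ≈ 2.832 mcg/mL.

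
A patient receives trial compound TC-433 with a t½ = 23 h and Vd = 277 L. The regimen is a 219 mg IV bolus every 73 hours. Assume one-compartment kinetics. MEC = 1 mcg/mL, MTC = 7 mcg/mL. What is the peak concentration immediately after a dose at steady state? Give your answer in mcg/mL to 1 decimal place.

0.9 mcg/mL

Over one 73-h interval, 73/23 ≈ 3.1739 half-lives elapse, leaving f ≈ 0.1108 of each dose.
At steady state, accumulation factor R = 1/(1 − e^(−kτ)) ≈ 1.1246.
Each bolus raises the concentration by D/Vd = 219/277 ≈ 0.791 mcg/mL.
Steady-state peak Cmax,ss = C₀·R ≈ 0.791 × 1.1246 ≈ 0.890 mcg/mL.
Peak 0.9 mcg/mL vs MTC 7 mcg/mL: below toxic threshold.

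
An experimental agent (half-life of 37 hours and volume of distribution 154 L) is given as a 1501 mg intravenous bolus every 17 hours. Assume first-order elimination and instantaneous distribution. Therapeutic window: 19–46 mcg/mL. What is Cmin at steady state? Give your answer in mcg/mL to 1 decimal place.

26.0 mcg/mL

k = ln2/t½ = ln2/37 ≈ 0.018734 h⁻¹; fraction remaining f = e^(−kτ) = e^(−0.018734×17) ≈ 0.7273.
Accumulation ratio R = 1/(1 − f) ≈ 1/0.2727 ≈ 3.6670.
Each bolus raises the concentration by D/Vd = 1501/154 ≈ 9.747 mcg/mL.
Steady-state peak Cmax,ss = C₀·R ≈ 9.747 × 3.6670 ≈ 35.742 mcg/mL.
Steady-state trough Cmin,ss = Cmax,ss·f ≈ 35.742 × 0.7273 ≈ 25.995 mcg/mL.
Trough 26.0 mcg/mL vs MEC 19 mcg/mL: adequate.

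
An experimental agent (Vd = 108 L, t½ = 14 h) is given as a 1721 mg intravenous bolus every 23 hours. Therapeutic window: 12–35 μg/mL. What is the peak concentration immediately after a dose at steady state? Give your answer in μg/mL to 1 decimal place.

23.4 μg/mL

k = ln2/t½ = ln2/14 ≈ 0.049511 h⁻¹; fraction remaining f = e^(−kτ) = e^(−0.049511×23) ≈ 0.3202.
Accumulation ratio R = 1/(1 − f) ≈ 1/0.6798 ≈ 1.4710.
Single-dose peak C₀ = D/Vd = 1721/108 ≈ 15.935 μg/mL.
Cmax,ss = C₀/(1 − f) ≈ 15.935/0.6798 ≈ 23.441 μg/mL.
Peak 23.4 μg/mL vs MTC 35 μg/mL: below toxic threshold.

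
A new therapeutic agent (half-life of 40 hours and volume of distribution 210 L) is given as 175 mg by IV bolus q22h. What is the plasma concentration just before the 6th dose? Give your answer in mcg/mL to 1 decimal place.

f = (1/2)^(τ/t½) = (1/2)^(22/40) ≈ 0.6830.
C₀ = D/Vd = 175/210 ≈ 0.833 mcg/mL.
Before the 6th dose, 5 doses have been given. Superposition: Cmin = C₀·(f + f² + … + f^5).
≈ 0.833 × (0.6830 + 0.4665 + 0.3186 + 0.2176 + 0.1486) ≈ 0.833 × 1.8343 ≈ 1.528 mcg/mL.

1.5 mcg/mL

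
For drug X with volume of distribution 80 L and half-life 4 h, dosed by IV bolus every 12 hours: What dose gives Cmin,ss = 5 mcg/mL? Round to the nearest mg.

2800 mg

τ/t½ = 12/4 ≈ 3, so f = (1/2)^(12/4) ≈ 0.125000.
Cmin,ss = (D/Vd)·f/(1−f), so D = Cmin,ss·Vd·(1−f)/f.
D = 5 × 80 × (1−f)/f ≈ 5 × 80 × 7.00000 ≈ 2800.00 mg.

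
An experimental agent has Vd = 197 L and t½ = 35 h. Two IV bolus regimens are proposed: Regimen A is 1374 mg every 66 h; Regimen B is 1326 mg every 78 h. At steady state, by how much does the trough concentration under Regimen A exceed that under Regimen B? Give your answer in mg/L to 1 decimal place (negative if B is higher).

0.8 mg/L

Regimen A: f = (1/2)^(66/35) ≈ 0.2706; Cmin,ss = (1374/197)·f/(1−f) ≈ 2.588 mg/L.
Regimen B: f = (1/2)^(78/35) ≈ 0.2134; Cmin,ss = (1326/197)·f/(1−f) ≈ 1.826 mg/L.
Difference ≈ 2.588 − 1.826 ≈ 0.762 mg/L.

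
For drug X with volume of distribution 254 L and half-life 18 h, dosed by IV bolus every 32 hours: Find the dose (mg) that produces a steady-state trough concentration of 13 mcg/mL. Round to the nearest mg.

τ/t½ = 32/18 ≈ 1.7778, so f = (1/2)^(32/18) ≈ 0.291632.
Cmin,ss = (D/Vd)·f/(1−f), so D = Cmin,ss·Vd·(1−f)/f.
D = 13 × 254 × (1−f)/f ≈ 13 × 254 × 2.42898 ≈ 8020.49 mg.

8020 mg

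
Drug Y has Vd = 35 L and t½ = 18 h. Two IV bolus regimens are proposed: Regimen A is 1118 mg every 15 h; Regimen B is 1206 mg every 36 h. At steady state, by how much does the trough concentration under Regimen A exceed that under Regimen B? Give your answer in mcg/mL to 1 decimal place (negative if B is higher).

Regimen A: f = (1/2)^(15/18) ≈ 0.5612; Cmin,ss = (1118/35)·f/(1−f) ≈ 40.853 mcg/mL.
Regimen B: f = (1/2)^(36/18) ≈ 0.2500; Cmin,ss = (1206/35)·f/(1−f) ≈ 11.486 mcg/mL.
Difference ≈ 40.853 − 11.486 ≈ 29.367 mcg/mL.

29.4 mcg/mL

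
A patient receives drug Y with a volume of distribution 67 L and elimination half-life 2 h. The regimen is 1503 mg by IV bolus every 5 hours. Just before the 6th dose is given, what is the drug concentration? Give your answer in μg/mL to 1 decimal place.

4.8 μg/mL

f = (1/2)^(τ/t½) = (1/2)^(5/2) ≈ 0.1768.
C₀ = D/Vd = 1503/67 ≈ 22.433 μg/mL.
Before the 6th dose, 5 doses have been given. Superposition: Cmin = C₀·(f + f² + … + f^5).
≈ 22.433 × (0.1768 + 0.0313 + 0.0055 + 0.0010 + 0.0002) ≈ 22.433 × 0.2148 ≈ 4.819 μg/mL.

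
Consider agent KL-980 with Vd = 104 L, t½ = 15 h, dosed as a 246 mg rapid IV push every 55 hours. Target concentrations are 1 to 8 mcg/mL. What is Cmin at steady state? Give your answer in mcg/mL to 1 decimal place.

0.2 mcg/mL

τ/t½ = 55/15 ≈ 3.6667, so fraction remaining f = (1/2)^(55/15) ≈ 0.0787.
Accumulation ratio R = 1/(1 − f) ≈ 1/0.9213 ≈ 1.0854.
Single-dose peak C₀ = D/Vd = 246/104 ≈ 2.365 mcg/mL.
Cmax,ss = C₀/(1 − f) ≈ 2.365/0.9213 ≈ 2.567 mcg/mL.
Steady-state trough Cmin,ss = Cmax,ss·f ≈ 2.567 × 0.0787 ≈ 0.202 mcg/mL.
Trough 0.2 mcg/mL vs MEC 1 mcg/mL: subtherapeutic.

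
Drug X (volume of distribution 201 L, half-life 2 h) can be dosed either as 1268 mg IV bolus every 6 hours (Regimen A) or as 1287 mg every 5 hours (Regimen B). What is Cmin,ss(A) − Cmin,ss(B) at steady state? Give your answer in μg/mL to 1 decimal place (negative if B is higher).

Regimen A: f = (1/2)^(6/2) ≈ 0.1250; Cmin,ss = (1268/201)·f/(1−f) ≈ 0.901 μg/mL.
Regimen B: f = (1/2)^(5/2) ≈ 0.1768; Cmin,ss = (1287/201)·f/(1−f) ≈ 1.375 μg/mL.
Difference ≈ 0.901 − 1.375 ≈ -0.474 μg/mL.

-0.5 μg/mL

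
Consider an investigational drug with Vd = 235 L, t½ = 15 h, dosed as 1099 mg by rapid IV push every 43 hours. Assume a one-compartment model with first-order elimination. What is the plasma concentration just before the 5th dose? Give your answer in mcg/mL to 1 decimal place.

f = (1/2)^(τ/t½) = (1/2)^(43/15) ≈ 0.1371.
C₀ = D/Vd = 1099/235 ≈ 4.677 mcg/mL.
Before the 5th dose, 4 doses have been given. Superposition: Cmin = C₀·(f + f² + … + f^4).
≈ 4.677 × (0.1371 + 0.0188 + 0.0026 + 0.0004) ≈ 4.677 × 0.1589 ≈ 0.743 mcg/mL.

0.7 mcg/mL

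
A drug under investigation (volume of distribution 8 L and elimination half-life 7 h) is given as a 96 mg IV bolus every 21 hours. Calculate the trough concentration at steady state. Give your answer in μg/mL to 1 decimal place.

The dosing interval is 3 half-lives, so f = 2^(−3) = 0.125.
At steady state, R = 1/(1 − 0.125) = 8/7.
Single-dose peak C₀ = D/Vd = 96/8 = 12 μg/mL.
Steady-state peak Cmax,ss = C₀·R = 12 × 8/7 ≈ 13.714 μg/mL.
Steady-state trough Cmin,ss = Cmax,ss·f ≈ 13.714 × 0.125 ≈ 1.714 μg/mL.

1.7 μg/mL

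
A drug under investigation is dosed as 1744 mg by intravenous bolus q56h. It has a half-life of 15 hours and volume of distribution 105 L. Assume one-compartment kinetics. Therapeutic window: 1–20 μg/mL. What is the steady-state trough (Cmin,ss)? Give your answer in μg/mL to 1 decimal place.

1.4 μg/mL

τ/t½ = 56/15 ≈ 3.7333, so fraction remaining f = (1/2)^(56/15) ≈ 0.0752.
Each bolus raises the concentration by D/Vd = 1744/105 ≈ 16.610 μg/mL.
Steady-state trough Cmin,ss = C₀·f/(1−f) ≈ 16.610 × 0.0752/0.9248 ≈ 1.351 μg/mL.
Trough 1.4 μg/mL vs MEC 1 μg/mL: adequate.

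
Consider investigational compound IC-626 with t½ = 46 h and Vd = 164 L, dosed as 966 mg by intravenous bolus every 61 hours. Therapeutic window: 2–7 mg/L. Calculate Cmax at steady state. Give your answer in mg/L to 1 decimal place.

Over one 61-h interval, 61/46 ≈ 1.3261 half-lives elapse, leaving f ≈ 0.3988 of each dose.
Accumulation ratio R = 1/(1 − f) ≈ 1/0.6012 ≈ 1.6633.
Each bolus raises the concentration by D/Vd = 966/164 ≈ 5.890 mg/L.
Cmax,ss = C₀/(1 − f) ≈ 5.890/0.6012 ≈ 9.797 mg/L.
Peak 9.8 mg/L vs MTC 7 mg/L: exceeds toxic threshold.

9.8 mg/L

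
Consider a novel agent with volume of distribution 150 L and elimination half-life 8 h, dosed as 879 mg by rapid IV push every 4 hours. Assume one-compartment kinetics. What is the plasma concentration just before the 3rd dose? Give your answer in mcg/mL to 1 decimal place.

f = (1/2)^(τ/t½) = (1/2)^(4/8) ≈ 0.7071.
C₀ = D/Vd = 879/150 ≈ 5.860 mcg/mL.
Before the 3rd dose, 2 doses have been given. Superposition: Cmin = C₀·(f + f²).
≈ 5.860 × (0.7071 + 0.5000) ≈ 5.860 × 1.2071 ≈ 7.074 mcg/mL.

7.1 mcg/mL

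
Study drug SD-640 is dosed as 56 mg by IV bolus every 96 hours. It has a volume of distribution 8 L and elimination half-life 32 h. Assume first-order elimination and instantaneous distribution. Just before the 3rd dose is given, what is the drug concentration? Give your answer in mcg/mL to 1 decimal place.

f = (1/2)^(τ/t½) = (1/2)^(96/32) ≈ 0.1250.
C₀ = D/Vd = 56/8 ≈ 7.000 mcg/mL.
Before the 3rd dose, 2 doses have been given. Superposition: Cmin = C₀·(f + f²).
≈ 7.000 × (0.1250 + 0.0156) ≈ 7.000 × 0.1406 ≈ 0.984 mcg/mL.

1.0 mcg/mL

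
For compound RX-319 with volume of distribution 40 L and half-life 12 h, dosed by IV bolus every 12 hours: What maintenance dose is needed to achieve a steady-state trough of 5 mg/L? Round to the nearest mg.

τ/t½ = 12/12 ≈ 1, so f = (1/2)^(12/12) ≈ 0.500000.
Cmin,ss = (D/Vd)·f/(1−f), so D = Cmin,ss·Vd·(1−f)/f.
D = 5 × 40 × (1−f)/f ≈ 5 × 40 × 1.00000 ≈ 200.00 mg.

200 mg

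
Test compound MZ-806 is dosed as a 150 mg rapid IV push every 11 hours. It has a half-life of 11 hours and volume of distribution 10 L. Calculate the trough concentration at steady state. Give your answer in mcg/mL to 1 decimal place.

The dosing interval is 1 half-life, so f = 2^(−1) = 0.5.
Accumulation ratio R = 1/(1 − f) = 1/0.5 = 2/1.
Single-dose peak C₀ = D/Vd = 150/10 = 15 mcg/mL.
Steady-state peak Cmax,ss = C₀·R = 15 × 2/1 ≈ 30.000 mcg/mL.
Steady-state trough Cmin,ss = Cmax,ss·f ≈ 30.000 × 0.5 ≈ 15.000 mcg/mL.

15.0 mcg/mL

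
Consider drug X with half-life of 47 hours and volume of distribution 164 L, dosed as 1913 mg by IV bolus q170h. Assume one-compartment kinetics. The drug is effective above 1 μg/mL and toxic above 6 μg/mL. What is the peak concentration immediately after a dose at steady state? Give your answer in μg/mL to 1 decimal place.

k = ln2/t½ = ln2/47 ≈ 0.014748 h⁻¹; fraction remaining f = e^(−kτ) = e^(−0.014748×170) ≈ 0.0815.
Accumulation ratio R = 1/(1 − f) ≈ 1/0.9185 ≈ 1.0887.
Single-dose peak C₀ = D/Vd = 1913/164 ≈ 11.665 μg/mL.
Steady-state peak Cmax,ss = C₀·R ≈ 11.665 × 1.0887 ≈ 12.700 μg/mL.
Peak 12.7 μg/mL vs MTC 6 μg/mL: exceeds toxic threshold.

12.7 μg/mL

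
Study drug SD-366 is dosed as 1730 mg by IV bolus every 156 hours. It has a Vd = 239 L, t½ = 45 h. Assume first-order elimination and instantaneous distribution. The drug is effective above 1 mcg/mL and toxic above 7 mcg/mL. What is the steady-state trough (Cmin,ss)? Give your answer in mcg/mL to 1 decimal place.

k = ln2/t½ = ln2/45 ≈ 0.015403 h⁻¹; fraction remaining f = e^(−kτ) = e^(−0.015403×156) ≈ 0.0905.
At steady state, accumulation factor R = 1/(1 − e^(−kτ)) ≈ 1.0995.
Single-dose peak C₀ = D/Vd = 1730/239 ≈ 7.238 mcg/mL.
Cmax,ss = C₀/(1 − f) ≈ 7.238/0.9095 ≈ 7.958 mcg/mL.
One interval later, Cmin,ss = Cmax,ss·e^(−kτ) ≈ 7.958 × 0.0905 ≈ 0.720 mcg/mL.
Trough 0.7 mcg/mL vs MEC 1 mcg/mL: subtherapeutic.

0.7 mcg/mL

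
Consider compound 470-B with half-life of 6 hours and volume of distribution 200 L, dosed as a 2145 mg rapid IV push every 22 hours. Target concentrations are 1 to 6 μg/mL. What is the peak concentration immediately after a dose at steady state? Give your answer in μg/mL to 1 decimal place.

11.6 μg/mL

Over one 22-h interval, 22/6 ≈ 3.6667 half-lives elapse, leaving f ≈ 0.0787 of each dose.
At steady state, accumulation factor R = 1/(1 − e^(−kτ)) ≈ 1.0854.
Each bolus raises the concentration by D/Vd = 2145/200 ≈ 10.725 μg/mL.
Steady-state peak Cmax,ss = C₀·R ≈ 10.725 × 1.0854 ≈ 11.641 μg/mL.
Peak 11.6 μg/mL vs MTC 6 μg/mL: exceeds toxic threshold.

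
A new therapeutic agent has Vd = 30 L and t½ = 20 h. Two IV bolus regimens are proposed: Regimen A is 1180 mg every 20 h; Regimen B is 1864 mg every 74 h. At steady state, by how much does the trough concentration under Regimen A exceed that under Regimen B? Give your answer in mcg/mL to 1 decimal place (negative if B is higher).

Regimen A: f = (1/2)^(20/20) ≈ 0.5000; Cmin,ss = (1180/30)·f/(1−f) ≈ 39.333 mcg/mL.
Regimen B: f = (1/2)^(74/20) ≈ 0.0769; Cmin,ss = (1864/30)·f/(1−f) ≈ 5.176 mcg/mL.
Difference ≈ 39.333 − 5.176 ≈ 34.157 mcg/mL.

34.2 mcg/mL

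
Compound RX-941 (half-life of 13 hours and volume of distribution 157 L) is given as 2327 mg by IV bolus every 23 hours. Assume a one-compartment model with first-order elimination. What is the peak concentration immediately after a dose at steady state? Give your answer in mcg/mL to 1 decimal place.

21.0 mcg/mL

Over one 23-h interval, 23/13 ≈ 1.7692 half-lives elapse, leaving f ≈ 0.2934 of each dose.
Accumulation ratio R = 1/(1 − f) ≈ 1/0.7066 ≈ 1.4152.
Single-dose peak C₀ = D/Vd = 2327/157 ≈ 14.822 mcg/mL.
Cmax,ss = C₀/(1 − f) ≈ 14.822/0.7066 ≈ 20.977 mcg/mL.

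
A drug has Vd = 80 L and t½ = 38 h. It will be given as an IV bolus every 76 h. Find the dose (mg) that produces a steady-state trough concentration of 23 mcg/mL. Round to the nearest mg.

5520 mg

τ/t½ = 76/38 ≈ 2, so f = (1/2)^(76/38) ≈ 0.250000.
Cmin,ss = (D/Vd)·f/(1−f), so D = Cmin,ss·Vd·(1−f)/f.
D = 23 × 80 × (1−f)/f ≈ 23 × 80 × 3.00000 ≈ 5520.00 mg.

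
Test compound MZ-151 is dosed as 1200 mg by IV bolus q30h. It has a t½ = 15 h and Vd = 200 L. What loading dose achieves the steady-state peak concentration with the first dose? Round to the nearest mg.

f = (1/2)^(30/15) ≈ 0.250000; accumulation ratio R = 1/(1−f) ≈ 1.33333.
Loading dose to hit Cmax,ss on first dose: D_load = D_maint·R ≈ 1200 × 1.33333 ≈ 1600.00 mg.

1600 mg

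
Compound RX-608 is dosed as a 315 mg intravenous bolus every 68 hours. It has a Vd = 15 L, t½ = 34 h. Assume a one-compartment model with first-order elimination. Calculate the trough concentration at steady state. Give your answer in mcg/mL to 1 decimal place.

τ = 68 h = 2 half-lives, so f = (1/2)^2 = 0.25.
At steady state, R = 1/(1 − 0.25) = 4/3.
Single-dose peak C₀ = D/Vd = 315/15 = 21 mcg/mL.
Steady-state peak Cmax,ss = C₀·R = 21 × 4/3 ≈ 28.000 mcg/mL.
Steady-state trough Cmin,ss = Cmax,ss·f ≈ 28.000 × 0.25 ≈ 7.000 mcg/mL.

7.0 mcg/mL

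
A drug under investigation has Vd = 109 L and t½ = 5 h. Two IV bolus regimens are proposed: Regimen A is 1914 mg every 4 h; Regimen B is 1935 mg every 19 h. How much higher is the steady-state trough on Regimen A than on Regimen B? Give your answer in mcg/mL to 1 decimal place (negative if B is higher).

Regimen A: f = (1/2)^(4/5) ≈ 0.5743; Cmin,ss = (1914/109)·f/(1−f) ≈ 23.689 mcg/mL.
Regimen B: f = (1/2)^(19/5) ≈ 0.0718; Cmin,ss = (1935/109)·f/(1−f) ≈ 1.373 mcg/mL.
Difference ≈ 23.689 − 1.373 ≈ 22.316 mcg/mL.

22.3 mcg/mL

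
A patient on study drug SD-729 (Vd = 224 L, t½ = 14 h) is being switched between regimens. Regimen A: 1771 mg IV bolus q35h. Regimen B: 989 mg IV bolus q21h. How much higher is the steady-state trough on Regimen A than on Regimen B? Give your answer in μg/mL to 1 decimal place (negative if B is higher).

-0.7 μg/mL

Regimen A: f = (1/2)^(35/14) ≈ 0.1768; Cmin,ss = (1771/224)·f/(1−f) ≈ 1.698 μg/mL.
Regimen B: f = (1/2)^(21/14) ≈ 0.3536; Cmin,ss = (989/224)·f/(1−f) ≈ 2.415 μg/mL.
Difference ≈ 1.698 − 2.415 ≈ -0.717 μg/mL.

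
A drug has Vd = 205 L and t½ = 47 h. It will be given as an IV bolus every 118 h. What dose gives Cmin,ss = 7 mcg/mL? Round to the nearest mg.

6743 mg

τ/t½ = 118/47 ≈ 2.5106, so f = (1/2)^(118/47) ≈ 0.175478.
Cmin,ss = (D/Vd)·f/(1−f), so D = Cmin,ss·Vd·(1−f)/f.
D = 7 × 205 × (1−f)/f ≈ 7 × 205 × 4.69872 ≈ 6742.66 mg.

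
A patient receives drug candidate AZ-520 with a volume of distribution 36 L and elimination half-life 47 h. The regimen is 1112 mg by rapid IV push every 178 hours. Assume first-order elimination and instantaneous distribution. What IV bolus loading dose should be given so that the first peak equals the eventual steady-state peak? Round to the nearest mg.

1199 mg

f = (1/2)^(178/47) ≈ 0.072432; accumulation ratio R = 1/(1−f) ≈ 1.07809.
Loading dose to hit Cmax,ss on first dose: D_load = D_maint·R ≈ 1112 × 1.07809 ≈ 1198.84 mg.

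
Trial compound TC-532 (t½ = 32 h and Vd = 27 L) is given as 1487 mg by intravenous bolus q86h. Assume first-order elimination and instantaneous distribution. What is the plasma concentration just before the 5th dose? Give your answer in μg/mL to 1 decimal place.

10.1 μg/mL

f = (1/2)^(τ/t½) = (1/2)^(86/32) ≈ 0.1552.
C₀ = D/Vd = 1487/27 ≈ 55.074 μg/mL.
Before the 5th dose, 4 doses have been given. Superposition: Cmin = C₀·(f + f² + … + f^4).
≈ 55.074 × (0.1552 + 0.0241 + 0.0037 + 0.0006) ≈ 55.074 × 0.1836 ≈ 10.112 μg/mL.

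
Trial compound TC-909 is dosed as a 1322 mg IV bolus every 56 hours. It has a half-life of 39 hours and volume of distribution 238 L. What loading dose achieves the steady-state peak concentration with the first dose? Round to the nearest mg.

f = (1/2)^(56/39) ≈ 0.369617; accumulation ratio R = 1/(1−f) ≈ 1.58634.
Loading dose to hit Cmax,ss on first dose: D_load = D_maint·R ≈ 1322 × 1.58634 ≈ 2097.14 mg.

2097 mg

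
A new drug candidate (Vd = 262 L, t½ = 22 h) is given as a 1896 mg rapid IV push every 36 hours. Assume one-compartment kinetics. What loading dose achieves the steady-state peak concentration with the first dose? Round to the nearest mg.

2795 mg

f = (1/2)^(36/22) ≈ 0.321666; accumulation ratio R = 1/(1−f) ≈ 1.47420.
Loading dose to hit Cmax,ss on first dose: D_load = D_maint·R ≈ 1896 × 1.47420 ≈ 2795.08 mg.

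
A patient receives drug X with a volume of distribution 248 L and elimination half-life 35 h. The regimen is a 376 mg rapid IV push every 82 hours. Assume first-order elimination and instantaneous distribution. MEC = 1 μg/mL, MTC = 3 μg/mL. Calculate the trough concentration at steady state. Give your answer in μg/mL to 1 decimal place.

Over one 82-h interval, 82/35 ≈ 2.3429 half-lives elapse, leaving f ≈ 0.1971 of each dose.
Single-dose peak C₀ = D/Vd = 376/248 ≈ 1.516 μg/mL.
Steady-state trough Cmin,ss = C₀·f/(1−f) ≈ 1.516 × 0.1971/0.8029 ≈ 0.372 μg/mL.
Trough 0.4 μg/mL vs MEC 1 μg/mL: subtherapeutic.

0.4 μg/mL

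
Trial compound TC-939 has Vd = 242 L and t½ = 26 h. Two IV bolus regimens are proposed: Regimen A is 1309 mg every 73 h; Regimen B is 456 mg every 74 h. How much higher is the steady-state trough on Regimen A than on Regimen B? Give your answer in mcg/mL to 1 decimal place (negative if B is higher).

Regimen A: f = (1/2)^(73/26) ≈ 0.1428; Cmin,ss = (1309/242)·f/(1−f) ≈ 0.901 mcg/mL.
Regimen B: f = (1/2)^(74/26) ≈ 0.1391; Cmin,ss = (456/242)·f/(1−f) ≈ 0.304 mcg/mL.
Difference ≈ 0.901 − 0.304 ≈ 0.597 mcg/mL.

0.6 mcg/mL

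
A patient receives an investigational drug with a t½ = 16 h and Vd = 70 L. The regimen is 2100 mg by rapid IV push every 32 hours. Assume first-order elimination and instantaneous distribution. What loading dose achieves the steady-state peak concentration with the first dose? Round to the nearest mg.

f = (1/2)^(32/16) ≈ 0.250000; accumulation ratio R = 1/(1−f) ≈ 1.33333.
Loading dose to hit Cmax,ss on first dose: D_load = D_maint·R ≈ 2100 × 1.33333 ≈ 2799.99 mg.

2800 mg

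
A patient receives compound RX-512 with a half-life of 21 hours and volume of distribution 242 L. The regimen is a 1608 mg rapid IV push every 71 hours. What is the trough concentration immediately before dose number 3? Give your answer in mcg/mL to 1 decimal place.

0.7 mcg/mL

f = (1/2)^(τ/t½) = (1/2)^(71/21) ≈ 0.0960.
C₀ = D/Vd = 1608/242 ≈ 6.645 mcg/mL.
Before the 3rd dose, 2 doses have been given. Superposition: Cmin = C₀·(f + f²).
≈ 6.645 × (0.0960 + 0.0092) ≈ 6.645 × 0.1052 ≈ 0.699 mcg/mL.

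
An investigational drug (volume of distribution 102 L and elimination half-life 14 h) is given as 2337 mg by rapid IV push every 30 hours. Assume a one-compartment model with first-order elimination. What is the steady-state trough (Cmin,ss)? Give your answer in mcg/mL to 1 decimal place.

Over one 30-h interval, 30/14 ≈ 2.1429 half-lives elapse, leaving f ≈ 0.2264 of each dose.
At steady state, accumulation factor R = 1/(1 − e^(−kτ)) ≈ 1.2927.
Single-dose peak C₀ = D/Vd = 2337/102 ≈ 22.912 mcg/mL.
Cmax,ss = C₀/(1 − f) ≈ 22.912/0.7736 ≈ 29.617 mcg/mL.
Steady-state trough Cmin,ss = Cmax,ss·f ≈ 29.617 × 0.2264 ≈ 6.705 mcg/mL.

6.7 mcg/mL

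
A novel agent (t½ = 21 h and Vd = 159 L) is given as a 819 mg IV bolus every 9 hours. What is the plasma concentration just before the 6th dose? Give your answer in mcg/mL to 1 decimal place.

11.5 mcg/mL

f = (1/2)^(τ/t½) = (1/2)^(9/21) ≈ 0.7430.
C₀ = D/Vd = 819/159 ≈ 5.151 mcg/mL.
Before the 6th dose, 5 doses have been given. Superposition: Cmin = C₀·(f + f² + … + f^5).
≈ 5.151 × (0.7430 + 0.5520 + 0.4102 + 0.3048 + 0.2264) ≈ 5.151 × 2.2364 ≈ 11.520 mcg/mL.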